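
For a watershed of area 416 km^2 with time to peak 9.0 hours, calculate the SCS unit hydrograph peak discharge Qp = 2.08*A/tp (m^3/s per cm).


SCS formula: Qp = 2.08 * A / tp.
Qp = 2.08 * 416 / 9.0
   = 865.28 / 9.0
   = 96.14 m^3/s per cm.

96.14


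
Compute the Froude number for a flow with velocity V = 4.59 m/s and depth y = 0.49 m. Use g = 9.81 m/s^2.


The Froude number is defined as Fr = V / sqrt(g*y).
g*y = 9.81 * 0.49 = 4.8069.
sqrt(g*y) = sqrt(4.8069) = 2.1925.
Fr = 4.59 / 2.1925 = 2.0935.

2.0935


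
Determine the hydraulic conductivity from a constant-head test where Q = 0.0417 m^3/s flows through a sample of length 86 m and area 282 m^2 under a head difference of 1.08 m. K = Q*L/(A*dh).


From K = Q*L / (A*dh):
Numerator: Q*L = 0.0417 * 86 = 3.5862.
Denominator: A*dh = 282 * 1.08 = 304.56.
K = 3.5862 / 304.56 = 0.011775 m/s.

0.011775


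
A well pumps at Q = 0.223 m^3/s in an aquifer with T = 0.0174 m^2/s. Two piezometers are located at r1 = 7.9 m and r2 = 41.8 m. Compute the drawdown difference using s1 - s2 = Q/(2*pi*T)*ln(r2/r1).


Thiem equation: s1 - s2 = Q/(2*pi*T) * ln(r2/r1).
ln(r2/r1) = ln(41.8/7.9) = 1.666.
Q/(2*pi*T) = 0.223 / (2*pi*0.0174) = 0.223 / 0.1093 = 2.0397.
s1 - s2 = 2.0397 * 1.666 = 3.3983 m.

3.3983


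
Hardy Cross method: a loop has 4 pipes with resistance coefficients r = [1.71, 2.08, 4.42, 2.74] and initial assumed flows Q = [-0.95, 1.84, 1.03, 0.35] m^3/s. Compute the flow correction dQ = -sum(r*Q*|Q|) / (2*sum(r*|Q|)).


Numerator terms (r*Q*|Q|): 1.71*-0.95*|-0.95| = -1.5433; 2.08*1.84*|1.84| = 7.042; 4.42*1.03*|1.03| = 4.6892; 2.74*0.35*|0.35| = 0.3356.
Sum of numerator = 10.5236.
Denominator terms (r*|Q|): 1.71*|-0.95| = 1.6245; 2.08*|1.84| = 3.8272; 4.42*|1.03| = 4.5526; 2.74*|0.35| = 0.959.
2 * sum of denominator = 2 * 10.9633 = 21.9266.
dQ = -10.5236 / 21.9266 = -0.4799 m^3/s.

-0.4799


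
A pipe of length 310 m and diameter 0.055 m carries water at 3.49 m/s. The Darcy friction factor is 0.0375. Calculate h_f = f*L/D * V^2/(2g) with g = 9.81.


Darcy-Weisbach equation: h_f = f * (L/D) * V^2/(2g).
f * L/D = 0.0375 * 310/0.055 = 211.3636.
V^2/(2g) = 3.49^2 / (2*9.81) = 12.1801 / 19.62 = 0.6208 m.
h_f = 211.3636 * 0.6208 = 131.215 m.

131.215


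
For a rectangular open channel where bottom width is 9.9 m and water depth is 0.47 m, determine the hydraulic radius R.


For a rectangular section:
Flow area A = b * y = 9.9 * 0.47 = 4.65 m^2.
Wetted perimeter P = b + 2y = 9.9 + 2*0.47 = 10.84 m.
Hydraulic radius R = A/P = 4.65 / 10.84 = 0.4292 m.

0.4292


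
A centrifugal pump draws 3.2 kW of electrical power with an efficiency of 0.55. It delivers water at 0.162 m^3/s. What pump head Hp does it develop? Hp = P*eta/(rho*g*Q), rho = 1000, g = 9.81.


Pump head formula: Hp = P * eta / (rho * g * Q).
Numerator: P * eta = 3.2 * 1000 * 0.55 = 1760.0 W.
Denominator: rho * g * Q = 1000 * 9.81 * 0.162 = 1589.22.
Hp = 1760.0 / 1589.22 = 1.11 m.

1.11


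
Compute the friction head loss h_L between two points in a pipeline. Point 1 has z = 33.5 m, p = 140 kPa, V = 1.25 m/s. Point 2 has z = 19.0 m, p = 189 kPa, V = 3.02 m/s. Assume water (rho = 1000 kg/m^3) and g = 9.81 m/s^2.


Total head at each section: H = z + p/(rho*g) + V^2/(2g).
H1 = 33.5 + 140*1000/(1000*9.81) + 1.25^2/(2*9.81)
   = 33.5 + 14.271 + 0.0796
   = 47.851 m.
H2 = 19.0 + 189*1000/(1000*9.81) + 3.02^2/(2*9.81)
   = 19.0 + 19.266 + 0.4649
   = 38.731 m.
h_L = H1 - H2 = 47.851 - 38.731 = 9.12 m.

9.12


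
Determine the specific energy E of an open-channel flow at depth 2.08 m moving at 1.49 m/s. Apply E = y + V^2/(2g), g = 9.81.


Specific energy E = y + V^2/(2g).
Velocity head = V^2/(2g) = 1.49^2 / (2*9.81) = 2.2201 / 19.62 = 0.1132 m.
E = 2.08 + 0.1132 = 2.1932 m.

2.1932


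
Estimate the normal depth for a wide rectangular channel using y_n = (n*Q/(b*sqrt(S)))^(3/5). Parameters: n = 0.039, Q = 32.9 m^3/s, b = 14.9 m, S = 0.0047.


We use the wide-channel approximation y_n = (n*Q/(b*sqrt(S)))^(3/5).
sqrt(S) = sqrt(0.0047) = 0.068557.
Numerator: n*Q = 0.039 * 32.9 = 1.2831.
Denominator: b*sqrt(S) = 14.9 * 0.068557 = 1.021499.
arg = 1.2561.
y_n = 1.2561^(3/5) = 1.1466 m.

1.1466


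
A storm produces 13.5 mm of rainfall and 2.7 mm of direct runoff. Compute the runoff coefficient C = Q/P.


The runoff coefficient C = runoff depth / rainfall depth.
C = 2.7 / 13.5
  = 0.2.

0.2


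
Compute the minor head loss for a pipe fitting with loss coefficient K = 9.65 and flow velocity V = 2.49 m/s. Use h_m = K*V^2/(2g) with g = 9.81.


Minor loss formula: h_m = K * V^2/(2g).
V^2 = 2.49^2 = 6.2001.
V^2/(2g) = 6.2001 / 19.62 = 0.316 m.
h_m = 9.65 * 0.316 = 3.0495 m.

3.0495


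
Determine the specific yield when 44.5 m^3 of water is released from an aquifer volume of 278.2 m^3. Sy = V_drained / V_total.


Specific yield Sy = Volume drained / Total volume.
Sy = 44.5 / 278.2
   = 0.16.

0.16


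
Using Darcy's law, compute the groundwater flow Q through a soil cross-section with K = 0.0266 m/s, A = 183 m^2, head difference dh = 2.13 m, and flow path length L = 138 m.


Darcy's law: Q = K * A * i, where i = dh/L.
Hydraulic gradient i = 2.13 / 138 = 0.015435.
Q = 0.0266 * 183 * 0.015435
  = 0.0751 m^3/s.

0.0751


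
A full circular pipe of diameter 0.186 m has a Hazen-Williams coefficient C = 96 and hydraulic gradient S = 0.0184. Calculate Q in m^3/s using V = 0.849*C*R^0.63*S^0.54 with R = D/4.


For a full circular pipe, R = D/4 = 0.186/4 = 0.0465 m.
V = 0.849 * 96 * 0.0465^0.63 * 0.0184^0.54
  = 0.849 * 96 * 0.144709 * 0.115612
  = 1.3636 m/s.
Pipe area A = pi*D^2/4 = pi*0.186^2/4 = 0.0272 m^2.
Q = A * V = 0.0272 * 1.3636 = 0.0371 m^3/s.

0.0371


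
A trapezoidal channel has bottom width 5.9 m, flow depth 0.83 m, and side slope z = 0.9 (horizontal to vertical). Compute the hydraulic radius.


For a trapezoidal section with side slope z:
A = (b + z*y)*y = (5.9 + 0.9*0.83)*0.83 = 5.517 m^2.
P = b + 2*y*sqrt(1 + z^2) = 5.9 + 2*0.83*sqrt(1 + 0.9^2) = 8.133 m.
R = A/P = 5.517 / 8.133 = 0.6783 m.

0.6783


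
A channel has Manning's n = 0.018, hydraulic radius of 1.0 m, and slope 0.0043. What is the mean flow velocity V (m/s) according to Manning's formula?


Manning's equation gives V = (1/n) * R^(2/3) * S^(1/2).
First, compute R^(2/3) = 1.0^(2/3) = 1.0.
Next, S^(1/2) = 0.0043^(1/2) = 0.065574.
Then 1/n = 1/0.018 = 55.56.
V = 55.56 * 1.0 * 0.065574 = 3.643 m/s.

3.643


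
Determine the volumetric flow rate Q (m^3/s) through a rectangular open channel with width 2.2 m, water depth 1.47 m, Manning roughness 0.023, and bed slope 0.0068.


For a rectangular channel, the cross-sectional area A = b * y = 2.2 * 1.47 = 3.23 m^2.
The wetted perimeter P = b + 2y = 2.2 + 2*1.47 = 5.14 m.
Hydraulic radius R = A/P = 3.23/5.14 = 0.6292 m.
Velocity V = (1/n)*R^(2/3)*S^(1/2) = (1/0.023)*0.6292^(2/3)*0.0068^(1/2) = 2.6326 m/s.
Discharge Q = A * V = 3.23 * 2.6326 = 8.514 m^3/s.

8.514


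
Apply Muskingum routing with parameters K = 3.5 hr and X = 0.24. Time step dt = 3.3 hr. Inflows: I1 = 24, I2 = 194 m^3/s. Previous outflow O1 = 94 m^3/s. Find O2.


Muskingum coefficients:
denom = 2*K*(1-X) + dt = 2*3.5*(1-0.24) + 3.3 = 8.62.
C0 = (dt - 2*K*X)/denom = (3.3 - 2*3.5*0.24)/8.62 = 0.1879.
C1 = (dt + 2*K*X)/denom = (3.3 + 2*3.5*0.24)/8.62 = 0.5777.
C2 = (2*K*(1-X) - dt)/denom = 0.2343.
O2 = C0*I2 + C1*I1 + C2*O1
   = 0.1879*194 + 0.5777*24 + 0.2343*94
   = 72.35 m^3/s.

72.35


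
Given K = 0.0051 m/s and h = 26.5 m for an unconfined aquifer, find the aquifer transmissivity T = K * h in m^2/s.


Transmissivity is defined as T = K * h.
T = 0.0051 * 26.5
  = 0.1352 m^2/s.

0.1352


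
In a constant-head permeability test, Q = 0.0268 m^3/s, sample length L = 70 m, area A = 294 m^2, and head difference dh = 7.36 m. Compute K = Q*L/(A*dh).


From K = Q*L / (A*dh):
Numerator: Q*L = 0.0268 * 70 = 1.876.
Denominator: A*dh = 294 * 7.36 = 2163.84.
K = 1.876 / 2163.84 = 0.000867 m/s.

0.000867


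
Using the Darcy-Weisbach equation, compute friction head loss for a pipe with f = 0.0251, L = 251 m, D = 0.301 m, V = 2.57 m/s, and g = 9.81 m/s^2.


Darcy-Weisbach equation: h_f = f * (L/D) * V^2/(2g).
f * L/D = 0.0251 * 251/0.301 = 20.9306.
V^2/(2g) = 2.57^2 / (2*9.81) = 6.6049 / 19.62 = 0.3366 m.
h_f = 20.9306 * 0.3366 = 7.046 m.

7.046


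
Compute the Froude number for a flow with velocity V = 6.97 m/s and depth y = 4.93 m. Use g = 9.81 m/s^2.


The Froude number is defined as Fr = V / sqrt(g*y).
g*y = 9.81 * 4.93 = 48.3633.
sqrt(g*y) = sqrt(48.3633) = 6.9544.
Fr = 6.97 / 6.9544 = 1.0022.

1.0022


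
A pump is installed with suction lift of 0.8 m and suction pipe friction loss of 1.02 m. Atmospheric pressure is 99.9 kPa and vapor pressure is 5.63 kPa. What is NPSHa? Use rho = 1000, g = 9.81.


NPSHa = p_atm/(rho*g) - z_s - hf_s - p_vap/(rho*g).
p_atm/(rho*g) = 99.9*1000 / (1000*9.81) = 10.183 m.
p_vap/(rho*g) = 5.63*1000 / (1000*9.81) = 0.574 m.
NPSHa = 10.183 - 0.8 - 1.02 - 0.574
      = 7.79 m.

7.79


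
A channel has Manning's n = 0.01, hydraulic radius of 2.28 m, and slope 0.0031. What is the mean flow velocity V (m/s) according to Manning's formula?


Manning's equation gives V = (1/n) * R^(2/3) * S^(1/2).
First, compute R^(2/3) = 2.28^(2/3) = 1.7323.
Next, S^(1/2) = 0.0031^(1/2) = 0.055678.
Then 1/n = 1/0.01 = 100.0.
V = 100.0 * 1.7323 * 0.055678 = 9.645 m/s.

9.645


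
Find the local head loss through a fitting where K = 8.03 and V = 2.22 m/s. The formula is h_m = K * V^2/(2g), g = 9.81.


Minor loss formula: h_m = K * V^2/(2g).
V^2 = 2.22^2 = 4.9284.
V^2/(2g) = 4.9284 / 19.62 = 0.2512 m.
h_m = 8.03 * 0.2512 = 2.0171 m.

2.0171


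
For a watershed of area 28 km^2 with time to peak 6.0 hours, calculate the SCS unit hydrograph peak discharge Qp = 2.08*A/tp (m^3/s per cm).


SCS formula: Qp = 2.08 * A / tp.
Qp = 2.08 * 28 / 6.0
   = 58.24 / 6.0
   = 9.71 m^3/s per cm.

9.71


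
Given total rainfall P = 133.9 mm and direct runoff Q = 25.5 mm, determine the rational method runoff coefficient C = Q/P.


The runoff coefficient C = runoff depth / rainfall depth.
C = 25.5 / 133.9
  = 0.1904.

0.1904


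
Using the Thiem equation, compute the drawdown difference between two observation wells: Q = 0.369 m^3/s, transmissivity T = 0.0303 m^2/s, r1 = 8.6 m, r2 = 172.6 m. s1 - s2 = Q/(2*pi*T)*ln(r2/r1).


Thiem equation: s1 - s2 = Q/(2*pi*T) * ln(r2/r1).
ln(r2/r1) = ln(172.6/8.6) = 2.9992.
Q/(2*pi*T) = 0.369 / (2*pi*0.0303) = 0.369 / 0.1904 = 1.9382.
s1 - s2 = 1.9382 * 2.9992 = 5.8131 m.

5.8131


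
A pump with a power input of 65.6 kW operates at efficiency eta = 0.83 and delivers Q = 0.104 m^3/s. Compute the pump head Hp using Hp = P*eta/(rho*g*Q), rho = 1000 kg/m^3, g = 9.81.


Pump head formula: Hp = P * eta / (rho * g * Q).
Numerator: P * eta = 65.6 * 1000 * 0.83 = 54448.0 W.
Denominator: rho * g * Q = 1000 * 9.81 * 0.104 = 1020.24.
Hp = 54448.0 / 1020.24 = 53.37 m.

53.37


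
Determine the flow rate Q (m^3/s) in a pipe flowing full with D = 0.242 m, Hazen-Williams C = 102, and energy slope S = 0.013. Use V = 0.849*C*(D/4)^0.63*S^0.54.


For a full circular pipe, R = D/4 = 0.242/4 = 0.0605 m.
V = 0.849 * 102 * 0.0605^0.63 * 0.013^0.54
  = 0.849 * 102 * 0.170807 * 0.095836
  = 1.4176 m/s.
Pipe area A = pi*D^2/4 = pi*0.242^2/4 = 0.046 m^2.
Q = A * V = 0.046 * 1.4176 = 0.0652 m^3/s.

0.0652


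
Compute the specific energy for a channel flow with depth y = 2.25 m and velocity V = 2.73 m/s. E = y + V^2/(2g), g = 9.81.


Specific energy E = y + V^2/(2g).
Velocity head = V^2/(2g) = 2.73^2 / (2*9.81) = 7.4529 / 19.62 = 0.3799 m.
E = 2.25 + 0.3799 = 2.6299 m.

2.6299


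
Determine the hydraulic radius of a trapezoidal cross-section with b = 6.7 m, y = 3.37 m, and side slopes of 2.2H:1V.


For a trapezoidal section with side slope z:
A = (b + z*y)*y = (6.7 + 2.2*3.37)*3.37 = 47.564 m^2.
P = b + 2*y*sqrt(1 + z^2) = 6.7 + 2*3.37*sqrt(1 + 2.2^2) = 22.988 m.
R = A/P = 47.564 / 22.988 = 2.0691 m.

2.0691


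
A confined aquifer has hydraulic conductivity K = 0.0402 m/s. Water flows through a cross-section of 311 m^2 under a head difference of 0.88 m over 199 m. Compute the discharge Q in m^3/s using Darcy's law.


Darcy's law: Q = K * A * i, where i = dh/L.
Hydraulic gradient i = 0.88 / 199 = 0.004422.
Q = 0.0402 * 311 * 0.004422
  = 0.0553 m^3/s.

0.0553


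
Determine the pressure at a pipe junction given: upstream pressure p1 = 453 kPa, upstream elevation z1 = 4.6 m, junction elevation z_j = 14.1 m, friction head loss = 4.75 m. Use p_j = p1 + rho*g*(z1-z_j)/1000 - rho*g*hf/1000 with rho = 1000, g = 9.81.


Junction pressure: p_j = p1 + rho*g*(z1 - z_j)/1000 - rho*g*hf/1000.
Elevation term = 1000*9.81*(4.6 - 14.1)/1000 = -93.195 kPa.
Friction term = 1000*9.81*4.75/1000 = 46.597 kPa.
p_j = 453 + -93.195 - 46.597 = 313.21 kPa.

313.21


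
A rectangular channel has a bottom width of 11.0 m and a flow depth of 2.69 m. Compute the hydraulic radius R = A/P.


For a rectangular section:
Flow area A = b * y = 11.0 * 2.69 = 29.59 m^2.
Wetted perimeter P = b + 2y = 11.0 + 2*2.69 = 16.38 m.
Hydraulic radius R = A/P = 29.59 / 16.38 = 1.8065 m.

1.8065


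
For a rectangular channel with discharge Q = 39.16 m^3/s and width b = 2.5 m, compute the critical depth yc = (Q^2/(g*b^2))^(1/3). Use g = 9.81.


Using yc = (Q^2 / (g * b^2))^(1/3):
Q^2 = 39.16^2 = 1533.51.
g * b^2 = 9.81 * 2.5^2 = 9.81 * 6.25 = 61.31.
Q^2 / (g*b^2) = 1533.51 / 61.31 = 25.0124.
yc = 25.0124^(1/3) = 2.9245 m.

2.9245


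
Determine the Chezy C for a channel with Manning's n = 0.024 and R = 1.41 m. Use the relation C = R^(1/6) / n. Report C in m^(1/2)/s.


The Chezy coefficient relates to Manning's n through C = R^(1/6) / n.
R^(1/6) = 1.41^(1/6) = 1.058936.
C = 1.058936 / 0.024 = 44.12 m^(1/2)/s.

44.12


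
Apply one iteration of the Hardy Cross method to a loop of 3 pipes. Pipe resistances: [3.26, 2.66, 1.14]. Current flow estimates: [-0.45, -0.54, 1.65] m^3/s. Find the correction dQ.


Numerator terms (r*Q*|Q|): 3.26*-0.45*|-0.45| = -0.6601; 2.66*-0.54*|-0.54| = -0.7757; 1.14*1.65*|1.65| = 3.1036.
Sum of numerator = 1.6678.
Denominator terms (r*|Q|): 3.26*|-0.45| = 1.467; 2.66*|-0.54| = 1.4364; 1.14*|1.65| = 1.881.
2 * sum of denominator = 2 * 4.7844 = 9.5688.
dQ = -1.6678 / 9.5688 = -0.1743 m^3/s.

-0.1743


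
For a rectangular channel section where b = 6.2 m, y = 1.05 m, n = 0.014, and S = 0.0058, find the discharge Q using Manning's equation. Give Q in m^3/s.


For a rectangular channel, the cross-sectional area A = b * y = 6.2 * 1.05 = 6.51 m^2.
The wetted perimeter P = b + 2y = 6.2 + 2*1.05 = 8.3 m.
Hydraulic radius R = A/P = 6.51/8.3 = 0.7843 m.
Velocity V = (1/n)*R^(2/3)*S^(1/2) = (1/0.014)*0.7843^(2/3)*0.0058^(1/2) = 4.6265 m/s.
Discharge Q = A * V = 6.51 * 4.6265 = 30.119 m^3/s.

30.119


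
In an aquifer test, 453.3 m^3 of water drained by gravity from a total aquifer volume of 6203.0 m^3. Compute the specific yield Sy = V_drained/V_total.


Specific yield Sy = Volume drained / Total volume.
Sy = 453.3 / 6203.0
   = 0.0731.

0.0731


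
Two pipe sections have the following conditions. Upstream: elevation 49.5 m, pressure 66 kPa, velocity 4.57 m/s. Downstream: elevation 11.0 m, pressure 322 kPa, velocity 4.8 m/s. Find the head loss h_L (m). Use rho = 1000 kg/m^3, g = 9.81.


Total head at each section: H = z + p/(rho*g) + V^2/(2g).
H1 = 49.5 + 66*1000/(1000*9.81) + 4.57^2/(2*9.81)
   = 49.5 + 6.728 + 1.0645
   = 57.292 m.
H2 = 11.0 + 322*1000/(1000*9.81) + 4.8^2/(2*9.81)
   = 11.0 + 32.824 + 1.1743
   = 44.998 m.
h_L = H1 - H2 = 57.292 - 44.998 = 12.294 m.

12.294


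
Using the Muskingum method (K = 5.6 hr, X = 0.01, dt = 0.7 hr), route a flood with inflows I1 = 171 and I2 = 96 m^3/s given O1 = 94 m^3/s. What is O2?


Muskingum coefficients:
denom = 2*K*(1-X) + dt = 2*5.6*(1-0.01) + 0.7 = 11.788.
C0 = (dt - 2*K*X)/denom = (0.7 - 2*5.6*0.01)/11.788 = 0.0499.
C1 = (dt + 2*K*X)/denom = (0.7 + 2*5.6*0.01)/11.788 = 0.0689.
C2 = (2*K*(1-X) - dt)/denom = 0.8812.
O2 = C0*I2 + C1*I1 + C2*O1
   = 0.0499*96 + 0.0689*171 + 0.8812*94
   = 99.4 m^3/s.

99.4


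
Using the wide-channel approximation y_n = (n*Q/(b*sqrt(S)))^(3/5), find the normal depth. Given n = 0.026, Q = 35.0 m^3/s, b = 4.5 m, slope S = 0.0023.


We use the wide-channel approximation y_n = (n*Q/(b*sqrt(S)))^(3/5).
sqrt(S) = sqrt(0.0023) = 0.047958.
Numerator: n*Q = 0.026 * 35.0 = 0.91.
Denominator: b*sqrt(S) = 4.5 * 0.047958 = 0.215811.
arg = 4.2166.
y_n = 4.2166^(3/5) = 2.3713 m.

2.3713


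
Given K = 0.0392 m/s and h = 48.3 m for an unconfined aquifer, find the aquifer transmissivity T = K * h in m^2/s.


Transmissivity is defined as T = K * h.
T = 0.0392 * 48.3
  = 1.8934 m^2/s.

1.8934


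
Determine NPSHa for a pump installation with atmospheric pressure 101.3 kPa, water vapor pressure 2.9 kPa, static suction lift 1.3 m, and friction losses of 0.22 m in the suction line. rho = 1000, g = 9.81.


NPSHa = p_atm/(rho*g) - z_s - hf_s - p_vap/(rho*g).
p_atm/(rho*g) = 101.3*1000 / (1000*9.81) = 10.326 m.
p_vap/(rho*g) = 2.9*1000 / (1000*9.81) = 0.296 m.
NPSHa = 10.326 - 1.3 - 0.22 - 0.296
      = 8.51 m.

8.51


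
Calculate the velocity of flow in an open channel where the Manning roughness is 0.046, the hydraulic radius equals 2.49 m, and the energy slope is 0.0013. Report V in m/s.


Manning's equation gives V = (1/n) * R^(2/3) * S^(1/2).
First, compute R^(2/3) = 2.49^(2/3) = 1.8371.
Next, S^(1/2) = 0.0013^(1/2) = 0.036056.
Then 1/n = 1/0.046 = 21.74.
V = 21.74 * 1.8371 * 0.036056 = 1.4399 m/s.

1.4399


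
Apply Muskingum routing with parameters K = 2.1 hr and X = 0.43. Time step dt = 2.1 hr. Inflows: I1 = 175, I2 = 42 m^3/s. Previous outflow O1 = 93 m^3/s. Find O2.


Muskingum coefficients:
denom = 2*K*(1-X) + dt = 2*2.1*(1-0.43) + 2.1 = 4.494.
C0 = (dt - 2*K*X)/denom = (2.1 - 2*2.1*0.43)/4.494 = 0.0654.
C1 = (dt + 2*K*X)/denom = (2.1 + 2*2.1*0.43)/4.494 = 0.8692.
C2 = (2*K*(1-X) - dt)/denom = 0.0654.
O2 = C0*I2 + C1*I1 + C2*O1
   = 0.0654*42 + 0.8692*175 + 0.0654*93
   = 160.93 m^3/s.

160.93


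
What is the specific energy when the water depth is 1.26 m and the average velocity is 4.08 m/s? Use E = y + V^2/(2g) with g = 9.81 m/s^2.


Specific energy E = y + V^2/(2g).
Velocity head = V^2/(2g) = 4.08^2 / (2*9.81) = 16.6464 / 19.62 = 0.8484 m.
E = 1.26 + 0.8484 = 2.1084 m.

2.1084


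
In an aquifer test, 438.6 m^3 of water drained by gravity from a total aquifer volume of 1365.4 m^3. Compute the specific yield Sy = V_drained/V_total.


Specific yield Sy = Volume drained / Total volume.
Sy = 438.6 / 1365.4
   = 0.3212.

0.3212


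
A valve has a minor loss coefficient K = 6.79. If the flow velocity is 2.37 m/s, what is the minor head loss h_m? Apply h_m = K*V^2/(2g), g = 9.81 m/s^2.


Minor loss formula: h_m = K * V^2/(2g).
V^2 = 2.37^2 = 5.6169.
V^2/(2g) = 5.6169 / 19.62 = 0.2863 m.
h_m = 6.79 * 0.2863 = 1.9439 m.

1.9439


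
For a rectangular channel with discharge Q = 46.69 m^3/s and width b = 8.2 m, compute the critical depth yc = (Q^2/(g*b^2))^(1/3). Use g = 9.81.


Using yc = (Q^2 / (g * b^2))^(1/3):
Q^2 = 46.69^2 = 2179.96.
g * b^2 = 9.81 * 8.2^2 = 9.81 * 67.24 = 659.62.
Q^2 / (g*b^2) = 2179.96 / 659.62 = 3.3049.
yc = 3.3049^(1/3) = 1.4895 m.

1.4895


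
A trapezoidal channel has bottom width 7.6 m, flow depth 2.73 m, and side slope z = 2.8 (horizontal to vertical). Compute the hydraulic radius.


For a trapezoidal section with side slope z:
A = (b + z*y)*y = (7.6 + 2.8*2.73)*2.73 = 41.616 m^2.
P = b + 2*y*sqrt(1 + z^2) = 7.6 + 2*2.73*sqrt(1 + 2.8^2) = 23.834 m.
R = A/P = 41.616 / 23.834 = 1.7461 m.

1.7461


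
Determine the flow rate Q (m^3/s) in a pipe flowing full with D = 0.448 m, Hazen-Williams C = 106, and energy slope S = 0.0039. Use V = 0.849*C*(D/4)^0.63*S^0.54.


For a full circular pipe, R = D/4 = 0.448/4 = 0.112 m.
V = 0.849 * 106 * 0.112^0.63 * 0.0039^0.54
  = 0.849 * 106 * 0.251772 * 0.050024
  = 1.1334 m/s.
Pipe area A = pi*D^2/4 = pi*0.448^2/4 = 0.1576 m^2.
Q = A * V = 0.1576 * 1.1334 = 0.1787 m^3/s.

0.1787


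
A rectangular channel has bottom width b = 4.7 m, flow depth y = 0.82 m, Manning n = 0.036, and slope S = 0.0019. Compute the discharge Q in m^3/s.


For a rectangular channel, the cross-sectional area A = b * y = 4.7 * 0.82 = 3.85 m^2.
The wetted perimeter P = b + 2y = 4.7 + 2*0.82 = 6.34 m.
Hydraulic radius R = A/P = 3.85/6.34 = 0.6079 m.
Velocity V = (1/n)*R^(2/3)*S^(1/2) = (1/0.036)*0.6079^(2/3)*0.0019^(1/2) = 0.8689 m/s.
Discharge Q = A * V = 3.85 * 0.8689 = 3.349 m^3/s.

3.349


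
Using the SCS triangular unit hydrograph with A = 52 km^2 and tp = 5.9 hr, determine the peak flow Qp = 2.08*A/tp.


SCS formula: Qp = 2.08 * A / tp.
Qp = 2.08 * 52 / 5.9
   = 108.16 / 5.9
   = 18.33 m^3/s per cm.

18.33


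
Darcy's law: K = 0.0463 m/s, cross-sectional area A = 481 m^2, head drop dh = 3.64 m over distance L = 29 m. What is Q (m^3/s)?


Darcy's law: Q = K * A * i, where i = dh/L.
Hydraulic gradient i = 3.64 / 29 = 0.125517.
Q = 0.0463 * 481 * 0.125517
  = 2.7953 m^3/s.

2.7953


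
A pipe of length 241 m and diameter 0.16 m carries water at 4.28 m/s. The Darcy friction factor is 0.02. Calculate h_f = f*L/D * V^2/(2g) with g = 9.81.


Darcy-Weisbach equation: h_f = f * (L/D) * V^2/(2g).
f * L/D = 0.02 * 241/0.16 = 30.125.
V^2/(2g) = 4.28^2 / (2*9.81) = 18.3184 / 19.62 = 0.9337 m.
h_f = 30.125 * 0.9337 = 28.126 m.

28.126


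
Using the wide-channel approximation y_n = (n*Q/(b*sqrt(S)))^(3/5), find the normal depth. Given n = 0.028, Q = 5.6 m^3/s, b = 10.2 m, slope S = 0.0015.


We use the wide-channel approximation y_n = (n*Q/(b*sqrt(S)))^(3/5).
sqrt(S) = sqrt(0.0015) = 0.03873.
Numerator: n*Q = 0.028 * 5.6 = 0.1568.
Denominator: b*sqrt(S) = 10.2 * 0.03873 = 0.395046.
arg = 0.3969.
y_n = 0.3969^(3/5) = 0.5744 m.

0.5744


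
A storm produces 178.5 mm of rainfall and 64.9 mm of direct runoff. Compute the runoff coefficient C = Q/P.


The runoff coefficient C = runoff depth / rainfall depth.
C = 64.9 / 178.5
  = 0.3636.

0.3636


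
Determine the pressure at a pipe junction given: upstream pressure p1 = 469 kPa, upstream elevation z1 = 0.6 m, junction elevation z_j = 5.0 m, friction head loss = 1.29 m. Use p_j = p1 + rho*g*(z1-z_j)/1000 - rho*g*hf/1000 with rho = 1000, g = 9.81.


Junction pressure: p_j = p1 + rho*g*(z1 - z_j)/1000 - rho*g*hf/1000.
Elevation term = 1000*9.81*(0.6 - 5.0)/1000 = -43.164 kPa.
Friction term = 1000*9.81*1.29/1000 = 12.655 kPa.
p_j = 469 + -43.164 - 12.655 = 413.18 kPa.

413.18


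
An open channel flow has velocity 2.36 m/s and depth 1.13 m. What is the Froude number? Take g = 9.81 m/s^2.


The Froude number is defined as Fr = V / sqrt(g*y).
g*y = 9.81 * 1.13 = 11.0853.
sqrt(g*y) = sqrt(11.0853) = 3.3295.
Fr = 2.36 / 3.3295 = 0.7088.

0.7088


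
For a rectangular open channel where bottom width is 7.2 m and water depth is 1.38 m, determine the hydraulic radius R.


For a rectangular section:
Flow area A = b * y = 7.2 * 1.38 = 9.94 m^2.
Wetted perimeter P = b + 2y = 7.2 + 2*1.38 = 9.96 m.
Hydraulic radius R = A/P = 9.94 / 9.96 = 0.9976 m.

0.9976


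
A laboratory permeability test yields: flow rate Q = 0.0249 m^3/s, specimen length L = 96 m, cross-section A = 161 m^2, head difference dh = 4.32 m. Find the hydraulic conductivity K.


From K = Q*L / (A*dh):
Numerator: Q*L = 0.0249 * 96 = 2.3904.
Denominator: A*dh = 161 * 4.32 = 695.52.
K = 2.3904 / 695.52 = 0.003437 m/s.

0.003437


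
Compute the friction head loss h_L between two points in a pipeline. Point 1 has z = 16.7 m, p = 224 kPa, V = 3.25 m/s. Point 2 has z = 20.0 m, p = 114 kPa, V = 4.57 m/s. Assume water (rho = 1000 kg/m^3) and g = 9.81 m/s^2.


Total head at each section: H = z + p/(rho*g) + V^2/(2g).
H1 = 16.7 + 224*1000/(1000*9.81) + 3.25^2/(2*9.81)
   = 16.7 + 22.834 + 0.5384
   = 40.072 m.
H2 = 20.0 + 114*1000/(1000*9.81) + 4.57^2/(2*9.81)
   = 20.0 + 11.621 + 1.0645
   = 32.685 m.
h_L = H1 - H2 = 40.072 - 32.685 = 7.387 m.

7.387


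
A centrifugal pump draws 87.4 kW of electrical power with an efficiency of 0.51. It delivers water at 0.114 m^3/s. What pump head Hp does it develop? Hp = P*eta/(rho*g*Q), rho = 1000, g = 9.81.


Pump head formula: Hp = P * eta / (rho * g * Q).
Numerator: P * eta = 87.4 * 1000 * 0.51 = 44574.0 W.
Denominator: rho * g * Q = 1000 * 9.81 * 0.114 = 1118.34.
Hp = 44574.0 / 1118.34 = 39.86 m.

39.86


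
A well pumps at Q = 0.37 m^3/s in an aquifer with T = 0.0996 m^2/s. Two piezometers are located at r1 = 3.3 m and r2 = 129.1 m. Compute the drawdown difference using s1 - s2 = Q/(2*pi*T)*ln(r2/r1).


Thiem equation: s1 - s2 = Q/(2*pi*T) * ln(r2/r1).
ln(r2/r1) = ln(129.1/3.3) = 3.6667.
Q/(2*pi*T) = 0.37 / (2*pi*0.0996) = 0.37 / 0.6258 = 0.5912.
s1 - s2 = 0.5912 * 3.6667 = 2.1679 m.

2.1679


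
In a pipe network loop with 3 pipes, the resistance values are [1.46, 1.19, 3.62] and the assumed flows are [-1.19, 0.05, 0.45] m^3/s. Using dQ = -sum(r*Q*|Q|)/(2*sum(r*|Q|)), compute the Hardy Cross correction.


Numerator terms (r*Q*|Q|): 1.46*-1.19*|-1.19| = -2.0675; 1.19*0.05*|0.05| = 0.003; 3.62*0.45*|0.45| = 0.733.
Sum of numerator = -1.3315.
Denominator terms (r*|Q|): 1.46*|-1.19| = 1.7374; 1.19*|0.05| = 0.0595; 3.62*|0.45| = 1.629.
2 * sum of denominator = 2 * 3.4259 = 6.8518.
dQ = --1.3315 / 6.8518 = 0.1943 m^3/s.

0.1943


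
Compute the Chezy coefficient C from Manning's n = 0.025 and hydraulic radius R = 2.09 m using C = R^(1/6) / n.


The Chezy coefficient relates to Manning's n through C = R^(1/6) / n.
R^(1/6) = 2.09^(1/6) = 1.130727.
C = 1.130727 / 0.025 = 45.23 m^(1/2)/s.

45.23


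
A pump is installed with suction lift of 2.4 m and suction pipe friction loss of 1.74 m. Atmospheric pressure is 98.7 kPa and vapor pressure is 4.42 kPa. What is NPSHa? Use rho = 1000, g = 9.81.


NPSHa = p_atm/(rho*g) - z_s - hf_s - p_vap/(rho*g).
p_atm/(rho*g) = 98.7*1000 / (1000*9.81) = 10.061 m.
p_vap/(rho*g) = 4.42*1000 / (1000*9.81) = 0.451 m.
NPSHa = 10.061 - 2.4 - 1.74 - 0.451
      = 5.47 m.

5.47


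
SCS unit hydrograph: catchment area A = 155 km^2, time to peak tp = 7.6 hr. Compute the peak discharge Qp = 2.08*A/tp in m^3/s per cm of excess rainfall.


SCS formula: Qp = 2.08 * A / tp.
Qp = 2.08 * 155 / 7.6
   = 322.4 / 7.6
   = 42.42 m^3/s per cm.

42.42


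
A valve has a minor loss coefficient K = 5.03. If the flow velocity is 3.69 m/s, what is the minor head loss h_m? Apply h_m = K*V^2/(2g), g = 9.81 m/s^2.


Minor loss formula: h_m = K * V^2/(2g).
V^2 = 3.69^2 = 13.6161.
V^2/(2g) = 13.6161 / 19.62 = 0.694 m.
h_m = 5.03 * 0.694 = 3.4908 m.

3.4908


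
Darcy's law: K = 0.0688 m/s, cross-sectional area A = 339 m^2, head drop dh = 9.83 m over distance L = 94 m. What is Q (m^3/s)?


Darcy's law: Q = K * A * i, where i = dh/L.
Hydraulic gradient i = 9.83 / 94 = 0.104574.
Q = 0.0688 * 339 * 0.104574
  = 2.439 m^3/s.

2.439


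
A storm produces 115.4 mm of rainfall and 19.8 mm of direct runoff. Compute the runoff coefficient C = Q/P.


The runoff coefficient C = runoff depth / rainfall depth.
C = 19.8 / 115.4
  = 0.1716.

0.1716


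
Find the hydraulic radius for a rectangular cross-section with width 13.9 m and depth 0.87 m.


For a rectangular section:
Flow area A = b * y = 13.9 * 0.87 = 12.09 m^2.
Wetted perimeter P = b + 2y = 13.9 + 2*0.87 = 15.64 m.
Hydraulic radius R = A/P = 12.09 / 15.64 = 0.7732 m.

0.7732


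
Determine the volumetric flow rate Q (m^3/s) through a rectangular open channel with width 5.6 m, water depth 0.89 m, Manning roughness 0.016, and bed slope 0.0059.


For a rectangular channel, the cross-sectional area A = b * y = 5.6 * 0.89 = 4.98 m^2.
The wetted perimeter P = b + 2y = 5.6 + 2*0.89 = 7.38 m.
Hydraulic radius R = A/P = 4.98/7.38 = 0.6753 m.
Velocity V = (1/n)*R^(2/3)*S^(1/2) = (1/0.016)*0.6753^(2/3)*0.0059^(1/2) = 3.6953 m/s.
Discharge Q = A * V = 4.98 * 3.6953 = 18.418 m^3/s.

18.418


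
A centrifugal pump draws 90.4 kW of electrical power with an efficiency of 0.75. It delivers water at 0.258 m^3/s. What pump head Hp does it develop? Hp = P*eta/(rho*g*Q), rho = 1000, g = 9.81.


Pump head formula: Hp = P * eta / (rho * g * Q).
Numerator: P * eta = 90.4 * 1000 * 0.75 = 67800.0 W.
Denominator: rho * g * Q = 1000 * 9.81 * 0.258 = 2530.98.
Hp = 67800.0 / 2530.98 = 26.79 m.

26.79


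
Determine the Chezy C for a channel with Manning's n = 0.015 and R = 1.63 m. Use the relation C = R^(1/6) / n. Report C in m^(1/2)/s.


The Chezy coefficient relates to Manning's n through C = R^(1/6) / n.
R^(1/6) = 1.63^(1/6) = 1.084837.
C = 1.084837 / 0.015 = 72.32 m^(1/2)/s.

72.32


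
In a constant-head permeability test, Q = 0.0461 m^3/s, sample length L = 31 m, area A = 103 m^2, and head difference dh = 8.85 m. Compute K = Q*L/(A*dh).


From K = Q*L / (A*dh):
Numerator: Q*L = 0.0461 * 31 = 1.4291.
Denominator: A*dh = 103 * 8.85 = 911.55.
K = 1.4291 / 911.55 = 0.001568 m/s.

0.001568


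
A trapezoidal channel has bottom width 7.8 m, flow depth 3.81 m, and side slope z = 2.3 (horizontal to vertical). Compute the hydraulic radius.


For a trapezoidal section with side slope z:
A = (b + z*y)*y = (7.8 + 2.3*3.81)*3.81 = 63.105 m^2.
P = b + 2*y*sqrt(1 + z^2) = 7.8 + 2*3.81*sqrt(1 + 2.3^2) = 26.911 m.
R = A/P = 63.105 / 26.911 = 2.345 m.

2.345


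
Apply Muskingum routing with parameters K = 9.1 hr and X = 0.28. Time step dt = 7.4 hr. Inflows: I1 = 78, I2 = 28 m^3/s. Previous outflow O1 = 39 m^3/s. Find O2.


Muskingum coefficients:
denom = 2*K*(1-X) + dt = 2*9.1*(1-0.28) + 7.4 = 20.504.
C0 = (dt - 2*K*X)/denom = (7.4 - 2*9.1*0.28)/20.504 = 0.1124.
C1 = (dt + 2*K*X)/denom = (7.4 + 2*9.1*0.28)/20.504 = 0.6094.
C2 = (2*K*(1-X) - dt)/denom = 0.2782.
O2 = C0*I2 + C1*I1 + C2*O1
   = 0.1124*28 + 0.6094*78 + 0.2782*39
   = 61.53 m^3/s.

61.53


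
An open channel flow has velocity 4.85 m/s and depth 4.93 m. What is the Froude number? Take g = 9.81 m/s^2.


The Froude number is defined as Fr = V / sqrt(g*y).
g*y = 9.81 * 4.93 = 48.3633.
sqrt(g*y) = sqrt(48.3633) = 6.9544.
Fr = 4.85 / 6.9544 = 0.6974.

0.6974


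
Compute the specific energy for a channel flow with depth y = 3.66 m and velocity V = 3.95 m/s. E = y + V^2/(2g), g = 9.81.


Specific energy E = y + V^2/(2g).
Velocity head = V^2/(2g) = 3.95^2 / (2*9.81) = 15.6025 / 19.62 = 0.7952 m.
E = 3.66 + 0.7952 = 4.4552 m.

4.4552


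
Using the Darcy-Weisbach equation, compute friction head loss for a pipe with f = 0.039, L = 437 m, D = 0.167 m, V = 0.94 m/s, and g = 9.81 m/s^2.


Darcy-Weisbach equation: h_f = f * (L/D) * V^2/(2g).
f * L/D = 0.039 * 437/0.167 = 102.0539.
V^2/(2g) = 0.94^2 / (2*9.81) = 0.8836 / 19.62 = 0.045 m.
h_f = 102.0539 * 0.045 = 4.596 m.

4.596


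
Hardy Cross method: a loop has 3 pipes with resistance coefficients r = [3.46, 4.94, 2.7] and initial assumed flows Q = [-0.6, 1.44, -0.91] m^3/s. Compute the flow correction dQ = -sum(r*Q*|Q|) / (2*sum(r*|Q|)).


Numerator terms (r*Q*|Q|): 3.46*-0.6*|-0.6| = -1.2456; 4.94*1.44*|1.44| = 10.2436; 2.7*-0.91*|-0.91| = -2.2359.
Sum of numerator = 6.7621.
Denominator terms (r*|Q|): 3.46*|-0.6| = 2.076; 4.94*|1.44| = 7.1136; 2.7*|-0.91| = 2.457.
2 * sum of denominator = 2 * 11.6466 = 23.2932.
dQ = -6.7621 / 23.2932 = -0.2903 m^3/s.

-0.2903


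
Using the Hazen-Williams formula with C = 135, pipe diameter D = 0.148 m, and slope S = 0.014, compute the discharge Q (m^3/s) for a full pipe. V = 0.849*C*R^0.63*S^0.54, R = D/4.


For a full circular pipe, R = D/4 = 0.148/4 = 0.037 m.
V = 0.849 * 135 * 0.037^0.63 * 0.014^0.54
  = 0.849 * 135 * 0.125305 * 0.099749
  = 1.4326 m/s.
Pipe area A = pi*D^2/4 = pi*0.148^2/4 = 0.0172 m^2.
Q = A * V = 0.0172 * 1.4326 = 0.0246 m^3/s.

0.0246


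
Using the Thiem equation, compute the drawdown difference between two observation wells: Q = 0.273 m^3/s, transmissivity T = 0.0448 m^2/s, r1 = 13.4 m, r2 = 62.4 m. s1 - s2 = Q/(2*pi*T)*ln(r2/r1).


Thiem equation: s1 - s2 = Q/(2*pi*T) * ln(r2/r1).
ln(r2/r1) = ln(62.4/13.4) = 1.5383.
Q/(2*pi*T) = 0.273 / (2*pi*0.0448) = 0.273 / 0.2815 = 0.9699.
s1 - s2 = 0.9699 * 1.5383 = 1.4919 m.

1.4919


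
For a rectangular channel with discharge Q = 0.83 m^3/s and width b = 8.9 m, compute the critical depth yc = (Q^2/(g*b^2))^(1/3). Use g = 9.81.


Using yc = (Q^2 / (g * b^2))^(1/3):
Q^2 = 0.83^2 = 0.69.
g * b^2 = 9.81 * 8.9^2 = 9.81 * 79.21 = 777.05.
Q^2 / (g*b^2) = 0.69 / 777.05 = 0.0009.
yc = 0.0009^(1/3) = 0.0961 m.

0.0961


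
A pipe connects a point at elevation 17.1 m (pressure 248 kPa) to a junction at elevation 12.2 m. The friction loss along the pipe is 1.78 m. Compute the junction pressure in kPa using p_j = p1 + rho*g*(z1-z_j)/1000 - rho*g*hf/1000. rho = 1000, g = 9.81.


Junction pressure: p_j = p1 + rho*g*(z1 - z_j)/1000 - rho*g*hf/1000.
Elevation term = 1000*9.81*(17.1 - 12.2)/1000 = 48.069 kPa.
Friction term = 1000*9.81*1.78/1000 = 17.462 kPa.
p_j = 248 + 48.069 - 17.462 = 278.61 kPa.

278.61


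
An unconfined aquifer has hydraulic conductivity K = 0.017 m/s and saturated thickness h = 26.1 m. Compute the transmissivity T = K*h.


Transmissivity is defined as T = K * h.
T = 0.017 * 26.1
  = 0.4437 m^2/s.

0.4437


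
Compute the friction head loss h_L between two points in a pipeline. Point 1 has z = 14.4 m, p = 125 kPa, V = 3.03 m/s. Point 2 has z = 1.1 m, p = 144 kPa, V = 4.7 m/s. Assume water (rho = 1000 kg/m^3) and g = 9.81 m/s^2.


Total head at each section: H = z + p/(rho*g) + V^2/(2g).
H1 = 14.4 + 125*1000/(1000*9.81) + 3.03^2/(2*9.81)
   = 14.4 + 12.742 + 0.4679
   = 27.61 m.
H2 = 1.1 + 144*1000/(1000*9.81) + 4.7^2/(2*9.81)
   = 1.1 + 14.679 + 1.1259
   = 16.905 m.
h_L = H1 - H2 = 27.61 - 16.905 = 10.705 m.

10.705


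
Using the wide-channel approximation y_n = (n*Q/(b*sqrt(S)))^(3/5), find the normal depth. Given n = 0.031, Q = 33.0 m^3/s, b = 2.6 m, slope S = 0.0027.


We use the wide-channel approximation y_n = (n*Q/(b*sqrt(S)))^(3/5).
sqrt(S) = sqrt(0.0027) = 0.051962.
Numerator: n*Q = 0.031 * 33.0 = 1.023.
Denominator: b*sqrt(S) = 2.6 * 0.051962 = 0.135101.
arg = 7.5722.
y_n = 7.5722^(3/5) = 3.3692 m.

3.3692


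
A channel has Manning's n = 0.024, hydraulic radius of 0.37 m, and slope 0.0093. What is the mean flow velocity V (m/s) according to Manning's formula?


Manning's equation gives V = (1/n) * R^(2/3) * S^(1/2).
First, compute R^(2/3) = 0.37^(2/3) = 0.5154.
Next, S^(1/2) = 0.0093^(1/2) = 0.096437.
Then 1/n = 1/0.024 = 41.67.
V = 41.67 * 0.5154 * 0.096437 = 2.0709 m/s.

2.0709


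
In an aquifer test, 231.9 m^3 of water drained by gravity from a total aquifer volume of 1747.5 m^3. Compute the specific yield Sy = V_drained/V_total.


Specific yield Sy = Volume drained / Total volume.
Sy = 231.9 / 1747.5
   = 0.1327.

0.1327


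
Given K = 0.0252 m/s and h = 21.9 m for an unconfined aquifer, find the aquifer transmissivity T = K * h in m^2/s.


Transmissivity is defined as T = K * h.
T = 0.0252 * 21.9
  = 0.5519 m^2/s.

0.5519


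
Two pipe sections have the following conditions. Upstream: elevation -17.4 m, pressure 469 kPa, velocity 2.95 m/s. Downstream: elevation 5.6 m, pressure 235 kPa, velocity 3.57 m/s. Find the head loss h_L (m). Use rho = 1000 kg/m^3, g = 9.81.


Total head at each section: H = z + p/(rho*g) + V^2/(2g).
H1 = -17.4 + 469*1000/(1000*9.81) + 2.95^2/(2*9.81)
   = -17.4 + 47.808 + 0.4436
   = 30.852 m.
H2 = 5.6 + 235*1000/(1000*9.81) + 3.57^2/(2*9.81)
   = 5.6 + 23.955 + 0.6496
   = 30.205 m.
h_L = H1 - H2 = 30.852 - 30.205 = 0.647 m.

0.647


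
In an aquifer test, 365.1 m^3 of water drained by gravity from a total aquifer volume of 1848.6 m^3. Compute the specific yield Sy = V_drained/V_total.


Specific yield Sy = Volume drained / Total volume.
Sy = 365.1 / 1848.6
   = 0.1975.

0.1975


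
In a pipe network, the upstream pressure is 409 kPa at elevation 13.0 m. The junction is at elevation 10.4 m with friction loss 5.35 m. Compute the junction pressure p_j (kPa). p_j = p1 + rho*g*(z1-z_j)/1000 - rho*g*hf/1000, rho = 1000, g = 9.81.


Junction pressure: p_j = p1 + rho*g*(z1 - z_j)/1000 - rho*g*hf/1000.
Elevation term = 1000*9.81*(13.0 - 10.4)/1000 = 25.506 kPa.
Friction term = 1000*9.81*5.35/1000 = 52.483 kPa.
p_j = 409 + 25.506 - 52.483 = 382.02 kPa.

382.02


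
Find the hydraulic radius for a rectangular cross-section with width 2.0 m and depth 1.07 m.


For a rectangular section:
Flow area A = b * y = 2.0 * 1.07 = 2.14 m^2.
Wetted perimeter P = b + 2y = 2.0 + 2*1.07 = 4.14 m.
Hydraulic radius R = A/P = 2.14 / 4.14 = 0.5169 m.

0.5169


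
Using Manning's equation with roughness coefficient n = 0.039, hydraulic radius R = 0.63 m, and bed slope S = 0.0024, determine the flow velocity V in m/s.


Manning's equation gives V = (1/n) * R^(2/3) * S^(1/2).
First, compute R^(2/3) = 0.63^(2/3) = 0.7349.
Next, S^(1/2) = 0.0024^(1/2) = 0.04899.
Then 1/n = 1/0.039 = 25.64.
V = 25.64 * 0.7349 * 0.04899 = 0.9231 m/s.

0.9231


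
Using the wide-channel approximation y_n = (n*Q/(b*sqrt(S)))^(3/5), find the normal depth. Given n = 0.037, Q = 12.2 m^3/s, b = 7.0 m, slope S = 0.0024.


We use the wide-channel approximation y_n = (n*Q/(b*sqrt(S)))^(3/5).
sqrt(S) = sqrt(0.0024) = 0.04899.
Numerator: n*Q = 0.037 * 12.2 = 0.4514.
Denominator: b*sqrt(S) = 7.0 * 0.04899 = 0.34293.
arg = 1.3163.
y_n = 1.3163^(3/5) = 1.1793 m.

1.1793


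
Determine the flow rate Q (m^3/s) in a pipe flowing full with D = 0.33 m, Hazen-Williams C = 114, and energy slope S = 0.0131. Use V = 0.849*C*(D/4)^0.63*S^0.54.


For a full circular pipe, R = D/4 = 0.33/4 = 0.0825 m.
V = 0.849 * 114 * 0.0825^0.63 * 0.0131^0.54
  = 0.849 * 114 * 0.207666 * 0.096234
  = 1.9342 m/s.
Pipe area A = pi*D^2/4 = pi*0.33^2/4 = 0.0855 m^2.
Q = A * V = 0.0855 * 1.9342 = 0.1654 m^3/s.

0.1654


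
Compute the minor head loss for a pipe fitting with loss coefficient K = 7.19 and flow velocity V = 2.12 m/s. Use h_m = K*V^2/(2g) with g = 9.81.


Minor loss formula: h_m = K * V^2/(2g).
V^2 = 2.12^2 = 4.4944.
V^2/(2g) = 4.4944 / 19.62 = 0.2291 m.
h_m = 7.19 * 0.2291 = 1.647 m.

1.647


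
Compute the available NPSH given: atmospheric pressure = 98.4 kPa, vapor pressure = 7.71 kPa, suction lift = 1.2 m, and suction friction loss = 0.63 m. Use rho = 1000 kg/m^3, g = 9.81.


NPSHa = p_atm/(rho*g) - z_s - hf_s - p_vap/(rho*g).
p_atm/(rho*g) = 98.4*1000 / (1000*9.81) = 10.031 m.
p_vap/(rho*g) = 7.71*1000 / (1000*9.81) = 0.786 m.
NPSHa = 10.031 - 1.2 - 0.63 - 0.786
      = 7.41 m.

7.41


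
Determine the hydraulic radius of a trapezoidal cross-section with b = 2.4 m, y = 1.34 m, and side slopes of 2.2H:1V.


For a trapezoidal section with side slope z:
A = (b + z*y)*y = (2.4 + 2.2*1.34)*1.34 = 7.166 m^2.
P = b + 2*y*sqrt(1 + z^2) = 2.4 + 2*1.34*sqrt(1 + 2.2^2) = 8.877 m.
R = A/P = 7.166 / 8.877 = 0.8073 m.

0.8073


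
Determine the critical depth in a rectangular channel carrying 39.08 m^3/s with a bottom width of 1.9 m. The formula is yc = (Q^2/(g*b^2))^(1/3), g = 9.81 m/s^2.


Using yc = (Q^2 / (g * b^2))^(1/3):
Q^2 = 39.08^2 = 1527.25.
g * b^2 = 9.81 * 1.9^2 = 9.81 * 3.61 = 35.41.
Q^2 / (g*b^2) = 1527.25 / 35.41 = 43.1305.
yc = 43.1305^(1/3) = 3.5068 m.

3.5068


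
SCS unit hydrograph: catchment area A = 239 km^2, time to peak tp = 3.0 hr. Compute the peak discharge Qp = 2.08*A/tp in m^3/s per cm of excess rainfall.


SCS formula: Qp = 2.08 * A / tp.
Qp = 2.08 * 239 / 3.0
   = 497.12 / 3.0
   = 165.71 m^3/s per cm.

165.71


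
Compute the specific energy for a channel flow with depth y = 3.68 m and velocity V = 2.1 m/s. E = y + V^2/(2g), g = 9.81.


Specific energy E = y + V^2/(2g).
Velocity head = V^2/(2g) = 2.1^2 / (2*9.81) = 4.41 / 19.62 = 0.2248 m.
E = 3.68 + 0.2248 = 3.9048 m.

3.9048


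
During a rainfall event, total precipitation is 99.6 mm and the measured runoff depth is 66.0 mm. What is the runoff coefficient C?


The runoff coefficient C = runoff depth / rainfall depth.
C = 66.0 / 99.6
  = 0.6627.

0.6627
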